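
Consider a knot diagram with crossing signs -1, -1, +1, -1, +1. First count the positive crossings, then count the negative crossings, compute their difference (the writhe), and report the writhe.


Step 1: Count positive crossings (+1).
Positive crossings: 2
Step 2: Count negative crossings (-1).
Negative crossings: 3
Step 3: Writhe = (positive) - (negative)
w = 2 - 3 = -1
Step 4: |w| = 1, and w is negative

-1


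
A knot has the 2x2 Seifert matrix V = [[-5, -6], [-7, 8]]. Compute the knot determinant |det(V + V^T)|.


Step 1: Form V + V^T where V = [[-5, -6], [-7, 8]]
  V^T = [[-5, -7], [-6, 8]]
  V + V^T = [[-10, -13], [-13, 16]]
Step 2: det(V + V^T) = (-10)*16 - (-13)*(-13)
  = -160 - 169 = -329
Step 3: Knot determinant = |det(V + V^T)| = |-329| = 329

329


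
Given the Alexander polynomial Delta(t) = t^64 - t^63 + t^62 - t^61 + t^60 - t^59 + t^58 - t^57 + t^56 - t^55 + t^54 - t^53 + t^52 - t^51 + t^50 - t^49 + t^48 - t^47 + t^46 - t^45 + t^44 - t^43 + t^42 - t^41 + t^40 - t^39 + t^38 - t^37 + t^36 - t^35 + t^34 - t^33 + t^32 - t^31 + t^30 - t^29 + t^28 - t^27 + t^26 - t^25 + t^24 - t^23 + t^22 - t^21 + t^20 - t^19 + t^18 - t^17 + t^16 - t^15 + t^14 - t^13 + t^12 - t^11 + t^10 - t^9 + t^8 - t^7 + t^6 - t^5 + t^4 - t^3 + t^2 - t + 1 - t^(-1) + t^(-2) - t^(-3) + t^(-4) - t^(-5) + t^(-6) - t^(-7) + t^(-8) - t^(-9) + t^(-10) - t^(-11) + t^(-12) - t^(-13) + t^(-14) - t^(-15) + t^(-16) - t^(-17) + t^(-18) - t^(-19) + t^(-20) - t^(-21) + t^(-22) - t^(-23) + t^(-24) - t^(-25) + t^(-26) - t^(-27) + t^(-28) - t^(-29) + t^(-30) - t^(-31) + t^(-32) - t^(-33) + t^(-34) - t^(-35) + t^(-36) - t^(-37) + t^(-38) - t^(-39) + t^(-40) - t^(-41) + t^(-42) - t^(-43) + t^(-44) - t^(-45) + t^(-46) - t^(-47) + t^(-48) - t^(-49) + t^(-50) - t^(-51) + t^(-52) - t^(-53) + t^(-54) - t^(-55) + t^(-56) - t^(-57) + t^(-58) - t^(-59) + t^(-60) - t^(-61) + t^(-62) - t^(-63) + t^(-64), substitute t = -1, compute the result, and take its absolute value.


Step 1: The polynomial has 129 terms with alternating signs, exponents from 64 down to -64.
Step 2: Substitute t = -1. The i-th term has coefficient (-1)^i and exponent (m-i),
  so its value is (-1)^i * (-1)^(m-i) = (-1)^m = 1 for every i.
Step 3: All 129 terms equal 1, so Delta(-1) = 129 * (1) = 129
Step 4: |Delta(-1)| = 129

129


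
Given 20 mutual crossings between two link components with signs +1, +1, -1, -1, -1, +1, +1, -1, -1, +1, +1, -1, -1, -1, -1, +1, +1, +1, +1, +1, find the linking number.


Step 1: Count positive crossings: 11
Step 2: Count negative crossings: 9
Step 3: Sum of signs = 11 - 9 = 2
Step 4: Linking number = sum/2 = 2/2 = 1

1


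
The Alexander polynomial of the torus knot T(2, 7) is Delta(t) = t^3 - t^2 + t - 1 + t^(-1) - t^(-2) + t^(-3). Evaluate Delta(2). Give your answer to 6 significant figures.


Substituting t = 2 into Delta(t) = t^3 - t^2 + t - 1 + t^(-1) - t^(-2) + t^(-3):
Term values: (8) + (-4) + (2) + (-1) + (0.5) + (-0.25) + (0.125)
Sum = 5.375
Rounded to 6 significant figures: 5.375

5.375


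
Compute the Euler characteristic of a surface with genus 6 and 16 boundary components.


chi = 2 - 2g - b
= 2 - 2*6 - 16
= 2 - 12 - 16 = -26

-26


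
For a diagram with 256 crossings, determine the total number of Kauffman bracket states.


Each crossing contributes 2 choices (A-smoothing or B-smoothing).
Total states = 2^256 = 115792089237316195423570985008687907853269984665640564039457584007913129639936

115792089237316195423570985008687907853269984665640564039457584007913129639936


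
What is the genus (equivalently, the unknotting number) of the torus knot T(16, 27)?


For a torus knot T(p,q), both the unknotting number and genus equal (p-1)(q-1)/2.
= (16-1)(27-1)/2
= 15*26/2
= 390/2 = 195

195


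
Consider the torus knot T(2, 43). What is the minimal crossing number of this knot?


For a torus knot T(p, q) with gcd(p,q)=1,
the crossing number is min(p*(q-1), q*(p-1)).
p*(q-1) = 2*42 = 84
q*(p-1) = 43*1 = 43
min(84, 43) = 43

43


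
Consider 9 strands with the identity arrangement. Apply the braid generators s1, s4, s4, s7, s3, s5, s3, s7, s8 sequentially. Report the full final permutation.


Starting with identity [1, 2, 3, 4, 5, 6, 7, 8, 9].
Apply generators in sequence:
  After s1: [2, 1, 3, 4, 5, 6, 7, 8, 9]
  After s4: [2, 1, 3, 5, 4, 6, 7, 8, 9]
  After s4: [2, 1, 3, 4, 5, 6, 7, 8, 9]
  After s7: [2, 1, 3, 4, 5, 6, 8, 7, 9]
  After s3: [2, 1, 4, 3, 5, 6, 8, 7, 9]
  After s5: [2, 1, 4, 3, 6, 5, 8, 7, 9]
  After s3: [2, 1, 3, 4, 6, 5, 8, 7, 9]
  After s7: [2, 1, 3, 4, 6, 5, 7, 8, 9]
  After s8: [2, 1, 3, 4, 6, 5, 7, 9, 8]
Final permutation: [2, 1, 3, 4, 6, 5, 7, 9, 8]

[2, 1, 3, 4, 6, 5, 7, 9, 8]


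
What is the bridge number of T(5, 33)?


The bridge number of T(p,q) is min(p,q).
min(5, 33) = 5

5


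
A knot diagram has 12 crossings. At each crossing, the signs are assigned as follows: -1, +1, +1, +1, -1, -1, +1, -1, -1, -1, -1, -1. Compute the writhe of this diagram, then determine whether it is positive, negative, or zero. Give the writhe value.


Step 1: Count positive crossings (+1).
Positive crossings: 4
Step 2: Count negative crossings (-1).
Negative crossings: 8
Step 3: Writhe = (positive) - (negative)
w = 4 - 8 = -4
Step 4: |w| = 4, and w is negative

-4


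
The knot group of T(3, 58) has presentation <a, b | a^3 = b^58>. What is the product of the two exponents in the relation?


The relation is a^3 = b^58.
Product of exponents = 3 * 58
= 174

174


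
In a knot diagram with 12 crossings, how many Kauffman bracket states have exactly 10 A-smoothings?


We choose which 10 of 12 crossings get A-smoothings.
C(12, 10) = 12! / (10! * 2!)
= 66

66


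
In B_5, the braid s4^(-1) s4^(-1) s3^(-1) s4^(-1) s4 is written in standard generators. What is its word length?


The word length counts the number of generators (including inverses).
Listing each generator: s4^(-1), s4^(-1), s3^(-1), s4^(-1), s4
There are 5 generators in this braid word.

5


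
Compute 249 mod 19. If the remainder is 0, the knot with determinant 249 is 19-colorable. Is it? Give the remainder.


Step 1: A knot is p-colorable if and only if p divides its determinant.
Step 2: Compute 249 mod 19.
249 = 13 * 19 + 2
Step 3: 249 mod 19 = 2
Step 4: The knot is 19-colorable: no

2


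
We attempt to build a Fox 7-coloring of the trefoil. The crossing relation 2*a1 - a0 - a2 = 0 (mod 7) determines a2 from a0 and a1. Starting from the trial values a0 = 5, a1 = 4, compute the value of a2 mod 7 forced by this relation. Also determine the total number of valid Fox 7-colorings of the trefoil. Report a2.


Step 1: Apply the given crossing relation 2*a1 - a0 - a2 = 0 (mod 7).
  a2 = 2*a1 - a0 mod 7
  a2 = 2*4 - 5 mod 7
  a2 = 8 - 5 mod 7
  a2 = 3 mod 7 = 3
Step 2: The trefoil has determinant 3.
  Number of Fox p-colorings (p prime) is p^2 if p = 3, else p.
  Since 7 does not divide 3, only trivial (constant) colorings exist.
  (So the trial a0 = 5, a1 = 4 with a0 != a1 does NOT extend to a valid coloring of the whole trefoil: the other two crossing relations require 3*(a1 - a0) = 0 (mod 7), which fails.)
  Total colorings = 7
Step 3: a2 = 3, total Fox 7-colorings = 7

3


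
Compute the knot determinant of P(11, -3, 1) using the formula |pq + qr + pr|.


Step 1: Compute pq + qr + pr.
pq = 11*(-3) = -33
qr = (-3)*1 = -3
pr = 11*1 = 11
pq + qr + pr = -33 + (-3) + 11 = -25
Step 2: Take absolute value.
det(P(11,-3,1)) = |-25| = 25

25


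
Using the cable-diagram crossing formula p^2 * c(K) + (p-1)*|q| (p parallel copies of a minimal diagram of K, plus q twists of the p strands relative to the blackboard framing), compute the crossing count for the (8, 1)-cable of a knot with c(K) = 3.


Step 1: Each of the c(K) crossings of the companion diagram becomes p*p = p^2 crossings among the p parallel strands, and each of the |q| twists s_1 s_2 ... s_(p-1) adds (p-1) crossings.
  Crossings = p^2 * c(K) + (p-1)*|q|
Step 2: = 8^2 * 3 + (8-1)*1
Step 3: = 64*3 + 7*1
Step 4: = 192 + 7 = 199

199


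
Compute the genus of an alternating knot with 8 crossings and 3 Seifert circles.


For alternating knots, g = (c - s + 1)/2.
= (8 - 3 + 1)/2
= 6/2 = 3

3


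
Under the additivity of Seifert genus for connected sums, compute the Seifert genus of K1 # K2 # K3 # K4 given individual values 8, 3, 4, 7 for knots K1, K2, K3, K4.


The Seifert genus is additive under connected sum.
Seifert genus(K1 # K2 # K3 # K4) = (8) + (3) + (4) + (7)
= 22

22


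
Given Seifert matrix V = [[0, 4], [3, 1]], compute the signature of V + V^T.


Step 1: V + V^T = [[0, 7], [7, 2]]
Step 2: trace = 2, det = -49
Step 3: Discriminant = 2^2 - 4*(-49) = 200
Step 4: Eigenvalues: 8.07107, -6.07107
Step 5: Signature = (# positive eigenvalues) - (# negative eigenvalues) = 0

0


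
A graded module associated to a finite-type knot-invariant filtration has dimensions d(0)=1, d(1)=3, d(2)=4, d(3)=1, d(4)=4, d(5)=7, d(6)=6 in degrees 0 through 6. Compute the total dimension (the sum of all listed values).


Total dimension = d(0) + d(1) + ... + d(6)
= 1 + 3 + 4 + 1 + 4 + 7 + 6
= 26

26


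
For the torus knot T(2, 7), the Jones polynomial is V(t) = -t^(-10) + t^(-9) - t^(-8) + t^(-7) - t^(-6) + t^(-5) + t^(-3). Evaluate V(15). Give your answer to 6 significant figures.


Substituting t = 15 into V(t) = -t^(-10) + t^(-9) - t^(-8) + t^(-7) - t^(-6) + t^(-5) + t^(-3):
  (-)t^(-10) = -1.73415e-12
  (+)t^(-9) = 2.60123e-11
  (-)t^(-8) = -3.90184e-10
  (+)t^(-7) = 5.85277e-09
  (-)t^(-6) = -8.77915e-08
  (+)t^(-5) = 1.31687e-06
  (+)t^(-3) = 0.000296296
Sum = (-1.73415e-12) + (2.60123e-11) + (-3.90184e-10) + (5.85277e-09) + (-8.77915e-08) + (1.31687e-06) + (0.000296296)
= 0.0002975308641
Rounded to 6 significant figures: 0.000297531

0.000297531


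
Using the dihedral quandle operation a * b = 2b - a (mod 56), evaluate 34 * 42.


34 * 42 = 2*42 - 34 mod 56
= 84 - 34 mod 56
= 50 mod 56 = 50

50


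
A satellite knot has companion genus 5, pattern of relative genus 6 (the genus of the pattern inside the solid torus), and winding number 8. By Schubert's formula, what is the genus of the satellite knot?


Schubert: g(satellite) = g_rel(pattern) + |winding| * g(companion),
where g_rel(pattern) is the genus of the pattern relative to the solid torus.
= 6 + 8 * 5
= 6 + 40 = 46

46


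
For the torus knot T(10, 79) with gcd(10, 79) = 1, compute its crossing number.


For a torus knot T(p, q) with gcd(p,q)=1,
the crossing number is min(p*(q-1), q*(p-1)).
p*(q-1) = 10*78 = 780
q*(p-1) = 79*9 = 711
min(780, 711) = 711

711


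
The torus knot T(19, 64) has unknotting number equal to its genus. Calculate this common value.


For a torus knot T(p,q), both the unknotting number and genus equal (p-1)(q-1)/2.
= (19-1)(64-1)/2
= 18*63/2
= 1134/2 = 567

567


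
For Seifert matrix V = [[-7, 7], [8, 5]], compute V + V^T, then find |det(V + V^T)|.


Step 1: Form V + V^T where V = [[-7, 7], [8, 5]]
  V^T = [[-7, 8], [7, 5]]
  V + V^T = [[-14, 15], [15, 10]]
Step 2: det(V + V^T) = (-14)*10 - 15*15
  = -140 - 225 = -365
Step 3: Knot determinant = |det(V + V^T)| = |-365| = 365

365


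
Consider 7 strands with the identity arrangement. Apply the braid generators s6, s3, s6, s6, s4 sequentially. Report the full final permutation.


Starting with identity [1, 2, 3, 4, 5, 6, 7].
Apply generators in sequence:
  After s6: [1, 2, 3, 4, 5, 7, 6]
  After s3: [1, 2, 4, 3, 5, 7, 6]
  After s6: [1, 2, 4, 3, 5, 6, 7]
  After s6: [1, 2, 4, 3, 5, 7, 6]
  After s4: [1, 2, 4, 5, 3, 7, 6]
Final permutation: [1, 2, 4, 5, 3, 7, 6]

[1, 2, 4, 5, 3, 7, 6]


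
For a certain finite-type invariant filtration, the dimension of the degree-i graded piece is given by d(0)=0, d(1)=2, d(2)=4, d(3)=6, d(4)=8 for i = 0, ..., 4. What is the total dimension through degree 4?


Total dimension = d(0) + d(1) + ... + d(4)
= 0 + 2 + 4 + 6 + 8
= 20

20


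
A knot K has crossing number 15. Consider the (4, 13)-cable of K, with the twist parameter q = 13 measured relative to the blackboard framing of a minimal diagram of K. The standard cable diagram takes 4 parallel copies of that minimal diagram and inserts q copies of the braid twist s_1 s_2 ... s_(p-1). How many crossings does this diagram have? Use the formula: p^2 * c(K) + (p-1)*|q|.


Step 1: Each of the c(K) crossings of the companion diagram becomes p*p = p^2 crossings among the p parallel strands, and each of the |q| twists s_1 s_2 ... s_(p-1) adds (p-1) crossings.
  Crossings = p^2 * c(K) + (p-1)*|q|
Step 2: = 4^2 * 15 + (4-1)*13
Step 3: = 16*15 + 3*13
Step 4: = 240 + 39 = 279

279


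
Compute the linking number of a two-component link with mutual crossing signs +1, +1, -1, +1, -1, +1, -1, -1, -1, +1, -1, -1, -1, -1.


Step 1: Count positive crossings: 5
Step 2: Count negative crossings: 9
Step 3: Sum of signs = 5 - 9 = -4
Step 4: Linking number = sum/2 = -4/2 = -2

-2


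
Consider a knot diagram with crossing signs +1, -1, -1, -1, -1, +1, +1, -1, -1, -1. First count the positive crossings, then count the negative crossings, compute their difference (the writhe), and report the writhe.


Step 1: Count positive crossings (+1).
Positive crossings: 3
Step 2: Count negative crossings (-1).
Negative crossings: 7
Step 3: Writhe = (positive) - (negative)
w = 3 - 7 = -4
Step 4: |w| = 4, and w is negative

-4


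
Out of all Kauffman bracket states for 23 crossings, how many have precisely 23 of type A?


We choose which 23 of 23 crossings get A-smoothings.
C(23, 23) = 23! / (23! * 0!)
= 1

1


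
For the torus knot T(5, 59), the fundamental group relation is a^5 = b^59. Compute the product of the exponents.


The relation is a^5 = b^59.
Product of exponents = 5 * 59
= 295

295


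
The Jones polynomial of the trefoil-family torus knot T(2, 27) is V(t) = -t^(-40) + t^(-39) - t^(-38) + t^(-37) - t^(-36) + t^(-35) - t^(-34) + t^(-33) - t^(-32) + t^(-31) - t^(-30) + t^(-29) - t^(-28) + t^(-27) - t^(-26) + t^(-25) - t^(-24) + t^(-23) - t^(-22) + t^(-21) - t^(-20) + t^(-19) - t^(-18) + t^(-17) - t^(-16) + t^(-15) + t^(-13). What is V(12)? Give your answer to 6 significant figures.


Substituting t = 12 into V(t) = -t^(-40) + t^(-39) - t^(-38) + t^(-37) - t^(-36) + t^(-35) - t^(-34) + t^(-33) - t^(-32) + t^(-31) - t^(-30) + t^(-29) - t^(-28) + t^(-27) - t^(-26) + t^(-25) - t^(-24) + t^(-23) - t^(-22) + t^(-21) - t^(-20) + t^(-19) - t^(-18) + t^(-17) - t^(-16) + t^(-15) + t^(-13):
  (-)t^(-40) = -6.80378e-44
  (+)t^(-39) = 8.16453e-43
  (-)t^(-38) = -9.79744e-42
  (+)t^(-37) = 1.17569e-40
  (-)t^(-36) = -1.41083e-39
  (+)t^(-35) = 1.693e-38
  (-)t^(-34) = -2.0316e-37
  (+)t^(-33) = 2.43792e-36
  (-)t^(-32) = -2.9255e-35
  (+)t^(-31) = 3.5106e-34
  (-)t^(-30) = -4.21272e-33
  (+)t^(-29) = 5.05526e-32
  (-)t^(-28) = -6.06632e-31
  (+)t^(-27) = 7.27958e-30
  (-)t^(-26) = -8.7355e-29
  (+)t^(-25) = 1.04826e-27
  (-)t^(-24) = -1.25791e-26
  (+)t^(-23) = 1.50949e-25
  (-)t^(-22) = -1.81139e-24
  (+)t^(-21) = 2.17367e-23
  (-)t^(-20) = -2.60841e-22
  (+)t^(-19) = 3.13009e-21
  (-)t^(-18) = -3.7561e-20
  (+)t^(-17) = 4.50732e-19
  (-)t^(-16) = -5.40879e-18
  (+)t^(-15) = 6.49055e-17
  (+)t^(-13) = 9.34639e-15
Sum = (-6.80378e-44) + (8.16453e-43) + (-9.79744e-42) + (1.17569e-40) + (-1.41083e-39) + (1.693e-38) + (-2.0316e-37) + (2.43792e-36) + (-2.9255e-35) + (3.5106e-34) + (-4.21272e-33) + (5.05526e-32) + (-6.06632e-31) + (7.27958e-30) + (-8.7355e-29) + (1.04826e-27) + (-1.25791e-26) + (1.50949e-25) + (-1.81139e-24) + (2.17367e-23) + (-2.60841e-22) + (3.13009e-21) + (-3.7561e-20) + (4.50732e-19) + (-5.40879e-18) + (6.49055e-17) + (9.34639e-15)
= 9.406300642e-15
Rounded to 6 significant figures: 9.4063e-15

9.4063e-15


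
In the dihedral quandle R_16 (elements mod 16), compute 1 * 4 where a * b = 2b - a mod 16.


1 * 4 = 2*4 - 1 mod 16
= 8 - 1 mod 16
= 7 mod 16 = 7

7


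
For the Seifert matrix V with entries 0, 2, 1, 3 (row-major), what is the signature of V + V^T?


Step 1: V + V^T = [[0, 3], [3, 6]]
Step 2: trace = 6, det = -9
Step 3: Discriminant = 6^2 - 4*(-9) = 72
Step 4: Eigenvalues: 7.24264, -1.24264
Step 5: Signature = (# positive eigenvalues) - (# negative eigenvalues) = 0

0


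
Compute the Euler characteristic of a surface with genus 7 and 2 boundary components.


chi = 2 - 2g - b
= 2 - 2*7 - 2
= 2 - 14 - 2 = -14

-14


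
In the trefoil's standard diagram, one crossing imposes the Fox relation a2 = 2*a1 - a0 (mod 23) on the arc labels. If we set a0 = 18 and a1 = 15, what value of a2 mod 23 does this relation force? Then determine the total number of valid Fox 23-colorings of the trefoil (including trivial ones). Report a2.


Step 1: Apply the given crossing relation 2*a1 - a0 - a2 = 0 (mod 23).
  a2 = 2*a1 - a0 mod 23
  a2 = 2*15 - 18 mod 23
  a2 = 30 - 18 mod 23
  a2 = 12 mod 23 = 12
Step 2: The trefoil has determinant 3.
  Number of Fox p-colorings (p prime) is p^2 if p = 3, else p.
  Since 23 does not divide 3, only trivial (constant) colorings exist.
  (So the trial a0 = 18, a1 = 15 with a0 != a1 does NOT extend to a valid coloring of the whole trefoil: the other two crossing relations require 3*(a1 - a0) = 0 (mod 23), which fails.)
  Total colorings = 23
Step 3: a2 = 12, total Fox 23-colorings = 23

12


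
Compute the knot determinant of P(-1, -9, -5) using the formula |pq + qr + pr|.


Step 1: Compute pq + qr + pr.
pq = (-1)*(-9) = 9
qr = (-9)*(-5) = 45
pr = (-1)*(-5) = 5
pq + qr + pr = 9 + 45 + 5 = 59
Step 2: Take absolute value.
det(P(-1,-9,-5)) = |59| = 59

59


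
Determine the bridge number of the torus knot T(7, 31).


The bridge number of T(p,q) is min(p,q).
min(7, 31) = 7

7


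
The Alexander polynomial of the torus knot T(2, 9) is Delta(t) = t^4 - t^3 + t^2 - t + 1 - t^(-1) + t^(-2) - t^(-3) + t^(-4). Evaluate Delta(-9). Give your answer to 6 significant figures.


Substituting t = -9 into Delta(t) = t^4 - t^3 + t^2 - t + 1 - t^(-1) + t^(-2) - t^(-3) + t^(-4):
Term values: (6561) + (729) + (81) + (9) + (1) + (0.111111) + (0.0123457) + (0.00137174) + (0.000152416)
Sum = 7381.124981
Rounded to 6 significant figures: 7381.12

7381.12


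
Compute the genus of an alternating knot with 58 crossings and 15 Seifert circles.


For alternating knots, g = (c - s + 1)/2.
= (58 - 15 + 1)/2
= 44/2 = 22

22


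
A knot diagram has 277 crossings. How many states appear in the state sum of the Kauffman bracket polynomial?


Each crossing contributes 2 choices (A-smoothing or B-smoothing).
Total states = 2^277 = 242833611528216133864932738352939863330300854881517440156476551217363035650651062272

242833611528216133864932738352939863330300854881517440156476551217363035650651062272


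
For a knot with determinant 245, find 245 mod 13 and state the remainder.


Step 1: A knot is p-colorable if and only if p divides its determinant.
Step 2: Compute 245 mod 13.
245 = 18 * 13 + 11
Step 3: 245 mod 13 = 11
Step 4: The knot is 13-colorable: no

11


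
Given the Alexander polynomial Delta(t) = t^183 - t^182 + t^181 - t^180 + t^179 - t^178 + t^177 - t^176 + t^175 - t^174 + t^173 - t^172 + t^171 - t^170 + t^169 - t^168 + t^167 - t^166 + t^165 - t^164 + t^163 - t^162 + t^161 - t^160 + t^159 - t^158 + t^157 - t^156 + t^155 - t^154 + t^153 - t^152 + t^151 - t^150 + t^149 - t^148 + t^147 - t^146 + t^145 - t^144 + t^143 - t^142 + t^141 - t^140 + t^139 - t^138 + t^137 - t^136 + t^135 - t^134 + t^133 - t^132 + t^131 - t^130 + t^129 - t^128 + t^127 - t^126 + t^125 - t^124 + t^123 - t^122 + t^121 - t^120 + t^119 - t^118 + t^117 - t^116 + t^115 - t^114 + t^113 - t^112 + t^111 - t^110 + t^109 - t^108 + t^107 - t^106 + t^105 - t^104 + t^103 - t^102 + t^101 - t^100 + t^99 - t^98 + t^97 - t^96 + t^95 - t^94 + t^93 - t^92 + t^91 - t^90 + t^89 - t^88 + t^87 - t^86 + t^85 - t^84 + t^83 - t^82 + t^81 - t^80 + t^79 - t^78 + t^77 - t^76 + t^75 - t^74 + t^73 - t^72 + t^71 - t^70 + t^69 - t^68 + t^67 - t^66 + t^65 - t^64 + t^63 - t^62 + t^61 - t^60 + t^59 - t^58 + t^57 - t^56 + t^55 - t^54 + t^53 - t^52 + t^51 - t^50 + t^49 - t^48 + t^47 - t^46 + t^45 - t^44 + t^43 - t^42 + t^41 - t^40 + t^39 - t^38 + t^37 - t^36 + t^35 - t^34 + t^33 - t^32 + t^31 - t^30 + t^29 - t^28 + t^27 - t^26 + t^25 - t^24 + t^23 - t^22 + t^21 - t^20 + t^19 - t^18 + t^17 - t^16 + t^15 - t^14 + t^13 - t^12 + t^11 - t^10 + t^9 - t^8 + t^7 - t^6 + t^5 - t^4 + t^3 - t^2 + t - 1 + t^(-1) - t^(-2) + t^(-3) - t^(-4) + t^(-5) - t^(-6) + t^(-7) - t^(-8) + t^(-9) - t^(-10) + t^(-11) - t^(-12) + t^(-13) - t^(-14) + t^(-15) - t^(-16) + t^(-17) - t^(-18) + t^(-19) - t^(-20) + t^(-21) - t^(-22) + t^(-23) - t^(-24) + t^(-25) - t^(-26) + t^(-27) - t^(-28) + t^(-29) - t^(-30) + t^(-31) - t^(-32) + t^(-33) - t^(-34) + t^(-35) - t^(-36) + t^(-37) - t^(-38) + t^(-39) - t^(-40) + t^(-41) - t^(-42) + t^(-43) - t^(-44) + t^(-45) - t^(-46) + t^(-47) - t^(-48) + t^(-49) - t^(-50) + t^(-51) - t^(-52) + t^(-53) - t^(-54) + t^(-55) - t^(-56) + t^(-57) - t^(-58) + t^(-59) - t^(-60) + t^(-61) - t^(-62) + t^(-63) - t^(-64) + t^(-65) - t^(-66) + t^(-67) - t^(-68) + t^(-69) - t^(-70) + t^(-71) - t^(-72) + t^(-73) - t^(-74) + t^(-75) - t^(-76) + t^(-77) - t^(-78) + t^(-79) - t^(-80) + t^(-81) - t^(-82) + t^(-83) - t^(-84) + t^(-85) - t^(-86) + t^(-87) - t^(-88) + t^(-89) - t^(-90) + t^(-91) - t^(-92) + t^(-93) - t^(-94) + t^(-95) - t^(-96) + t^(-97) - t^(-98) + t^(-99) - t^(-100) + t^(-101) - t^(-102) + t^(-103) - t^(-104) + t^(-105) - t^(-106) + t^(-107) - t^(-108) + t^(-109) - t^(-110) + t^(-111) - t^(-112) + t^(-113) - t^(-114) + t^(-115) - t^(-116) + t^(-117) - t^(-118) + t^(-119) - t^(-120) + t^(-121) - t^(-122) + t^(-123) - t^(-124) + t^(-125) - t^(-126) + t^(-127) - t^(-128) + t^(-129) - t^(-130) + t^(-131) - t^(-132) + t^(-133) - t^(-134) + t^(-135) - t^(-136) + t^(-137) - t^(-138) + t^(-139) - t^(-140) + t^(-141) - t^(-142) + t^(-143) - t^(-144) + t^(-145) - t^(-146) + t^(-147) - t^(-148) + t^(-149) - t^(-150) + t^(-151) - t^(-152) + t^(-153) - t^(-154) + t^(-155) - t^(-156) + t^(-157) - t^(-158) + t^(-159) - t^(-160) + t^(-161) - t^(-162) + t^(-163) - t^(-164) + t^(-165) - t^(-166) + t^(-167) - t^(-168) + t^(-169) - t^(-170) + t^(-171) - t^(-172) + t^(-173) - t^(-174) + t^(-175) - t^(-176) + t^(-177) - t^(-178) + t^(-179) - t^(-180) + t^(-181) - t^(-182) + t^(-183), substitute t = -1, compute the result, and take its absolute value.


Step 1: The polynomial has 367 terms with alternating signs, exponents from 183 down to -183.
Step 2: Substitute t = -1. The i-th term has coefficient (-1)^i and exponent (m-i),
  so its value is (-1)^i * (-1)^(m-i) = (-1)^m = -1 for every i.
Step 3: All 367 terms equal -1, so Delta(-1) = 367 * (-1) = -367
Step 4: |Delta(-1)| = 367

367


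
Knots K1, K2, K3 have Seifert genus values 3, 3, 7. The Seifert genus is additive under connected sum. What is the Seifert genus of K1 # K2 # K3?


The Seifert genus is additive under connected sum.
Seifert genus(K1 # K2 # K3) = (3) + (3) + (7)
= 13

13


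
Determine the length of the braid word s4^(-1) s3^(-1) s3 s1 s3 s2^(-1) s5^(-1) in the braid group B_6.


The word length counts the number of generators (including inverses).
Listing each generator: s4^(-1), s3^(-1), s3, s1, s3, s2^(-1), s5^(-1)
There are 7 generators in this braid word.

7


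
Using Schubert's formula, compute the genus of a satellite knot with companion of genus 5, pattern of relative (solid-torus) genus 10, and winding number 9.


Schubert: g(satellite) = g_rel(pattern) + |winding| * g(companion),
where g_rel(pattern) is the genus of the pattern relative to the solid torus.
= 10 + 9 * 5
= 10 + 45 = 55

55


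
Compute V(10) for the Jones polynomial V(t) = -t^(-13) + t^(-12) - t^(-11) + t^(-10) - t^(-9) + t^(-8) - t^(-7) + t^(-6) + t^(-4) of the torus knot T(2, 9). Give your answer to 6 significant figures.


Substituting t = 10 into V(t) = -t^(-13) + t^(-12) - t^(-11) + t^(-10) - t^(-9) + t^(-8) - t^(-7) + t^(-6) + t^(-4):
  (-)t^(-13) = -1e-13
  (+)t^(-12) = 1e-12
  (-)t^(-11) = -1e-11
  (+)t^(-10) = 1e-10
  (-)t^(-9) = -1e-09
  (+)t^(-8) = 1e-08
  (-)t^(-7) = -1e-07
  (+)t^(-6) = 1e-06
  (+)t^(-4) = 0.0001
Sum = (-1e-13) + (1e-12) + (-1e-11) + (1e-10) + (-1e-09) + (1e-08) + (-1e-07) + (1e-06) + (0.0001)
= 0.0001009090909
Rounded to 6 significant figures: 0.000100909

0.000100909


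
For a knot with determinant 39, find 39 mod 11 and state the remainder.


Step 1: A knot is p-colorable if and only if p divides its determinant.
Step 2: Compute 39 mod 11.
39 = 3 * 11 + 6
Step 3: 39 mod 11 = 6
Step 4: The knot is 11-colorable: no

6


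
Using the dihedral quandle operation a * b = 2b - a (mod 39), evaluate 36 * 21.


36 * 21 = 2*21 - 36 mod 39
= 42 - 36 mod 39
= 6 mod 39 = 6

6


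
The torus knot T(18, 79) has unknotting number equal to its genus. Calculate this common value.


For a torus knot T(p,q), both the unknotting number and genus equal (p-1)(q-1)/2.
= (18-1)(79-1)/2
= 17*78/2
= 1326/2 = 663

663


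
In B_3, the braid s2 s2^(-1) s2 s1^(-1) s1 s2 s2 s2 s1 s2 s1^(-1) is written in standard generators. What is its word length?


The word length counts the number of generators (including inverses).
Listing each generator: s2, s2^(-1), s2, s1^(-1), s1, s2, s2, s2, s1, s2, s1^(-1)
There are 11 generators in this braid word.

11


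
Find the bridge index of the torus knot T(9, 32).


The bridge number of T(p,q) is min(p,q).
min(9, 32) = 9

9


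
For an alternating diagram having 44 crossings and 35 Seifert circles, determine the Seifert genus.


For alternating knots, g = (c - s + 1)/2.
= (44 - 35 + 1)/2
= 10/2 = 5

5


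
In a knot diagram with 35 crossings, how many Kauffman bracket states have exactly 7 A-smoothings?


We choose which 7 of 35 crossings get A-smoothings.
C(35, 7) = 35! / (7! * 28!)
= 6724520

6724520


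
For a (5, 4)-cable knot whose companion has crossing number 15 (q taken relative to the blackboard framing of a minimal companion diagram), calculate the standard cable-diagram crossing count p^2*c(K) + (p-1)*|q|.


Step 1: Each of the c(K) crossings of the companion diagram becomes p*p = p^2 crossings among the p parallel strands, and each of the |q| twists s_1 s_2 ... s_(p-1) adds (p-1) crossings.
  Crossings = p^2 * c(K) + (p-1)*|q|
Step 2: = 5^2 * 15 + (5-1)*4
Step 3: = 25*15 + 4*4
Step 4: = 375 + 16 = 391

391


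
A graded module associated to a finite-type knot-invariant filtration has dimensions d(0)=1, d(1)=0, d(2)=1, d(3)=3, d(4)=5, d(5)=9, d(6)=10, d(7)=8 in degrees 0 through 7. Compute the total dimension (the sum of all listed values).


Total dimension = d(0) + d(1) + ... + d(7)
= 1 + 0 + 1 + 3 + 5 + 9 + 10 + 8
= 37

37


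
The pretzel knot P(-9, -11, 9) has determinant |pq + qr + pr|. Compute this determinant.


Step 1: Compute pq + qr + pr.
pq = (-9)*(-11) = 99
qr = (-11)*9 = -99
pr = (-9)*9 = -81
pq + qr + pr = 99 + (-99) + (-81) = -81
Step 2: Take absolute value.
det(P(-9,-11,9)) = |-81| = 81

81


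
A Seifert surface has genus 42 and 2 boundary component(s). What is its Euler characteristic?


chi = 2 - 2g - b
= 2 - 2*42 - 2
= 2 - 84 - 2 = -84

-84


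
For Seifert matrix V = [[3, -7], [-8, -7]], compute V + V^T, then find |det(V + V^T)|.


Step 1: Form V + V^T where V = [[3, -7], [-8, -7]]
  V^T = [[3, -8], [-7, -7]]
  V + V^T = [[6, -15], [-15, -14]]
Step 2: det(V + V^T) = 6*(-14) - (-15)*(-15)
  = -84 - 225 = -309
Step 3: Knot determinant = |det(V + V^T)| = |-309| = 309

309


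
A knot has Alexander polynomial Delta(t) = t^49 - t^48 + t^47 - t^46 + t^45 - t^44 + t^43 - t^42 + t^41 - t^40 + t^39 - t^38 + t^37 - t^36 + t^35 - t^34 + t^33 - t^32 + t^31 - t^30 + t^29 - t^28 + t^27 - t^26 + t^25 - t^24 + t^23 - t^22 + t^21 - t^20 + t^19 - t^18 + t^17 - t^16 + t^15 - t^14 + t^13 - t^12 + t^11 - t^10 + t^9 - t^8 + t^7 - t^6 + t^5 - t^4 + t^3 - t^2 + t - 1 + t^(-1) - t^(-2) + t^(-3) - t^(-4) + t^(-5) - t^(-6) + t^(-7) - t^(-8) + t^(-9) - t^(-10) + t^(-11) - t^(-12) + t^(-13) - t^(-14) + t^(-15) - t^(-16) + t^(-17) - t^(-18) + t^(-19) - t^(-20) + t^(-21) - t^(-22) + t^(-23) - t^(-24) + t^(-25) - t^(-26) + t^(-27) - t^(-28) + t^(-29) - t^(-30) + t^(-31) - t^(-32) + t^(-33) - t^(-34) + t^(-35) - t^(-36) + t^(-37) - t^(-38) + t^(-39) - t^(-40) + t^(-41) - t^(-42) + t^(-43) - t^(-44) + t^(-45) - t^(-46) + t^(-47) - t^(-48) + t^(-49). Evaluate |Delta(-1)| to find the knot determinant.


Step 1: The polynomial has 99 terms with alternating signs, exponents from 49 down to -49.
Step 2: Substitute t = -1. The i-th term has coefficient (-1)^i and exponent (m-i),
  so its value is (-1)^i * (-1)^(m-i) = (-1)^m = -1 for every i.
Step 3: All 99 terms equal -1, so Delta(-1) = 99 * (-1) = -99
Step 4: |Delta(-1)| = 99

99


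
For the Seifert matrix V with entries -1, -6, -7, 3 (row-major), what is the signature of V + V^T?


Step 1: V + V^T = [[-2, -13], [-13, 6]]
Step 2: trace = 4, det = -181
Step 3: Discriminant = 4^2 - 4*(-181) = 740
Step 4: Eigenvalues: 15.6015, -11.6015
Step 5: Signature = (# positive eigenvalues) - (# negative eigenvalues) = 0

0


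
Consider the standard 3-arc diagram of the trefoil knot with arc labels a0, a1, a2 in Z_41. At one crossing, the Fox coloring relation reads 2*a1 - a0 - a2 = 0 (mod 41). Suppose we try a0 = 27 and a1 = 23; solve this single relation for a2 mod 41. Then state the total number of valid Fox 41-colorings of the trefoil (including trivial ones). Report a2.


Step 1: Apply the given crossing relation 2*a1 - a0 - a2 = 0 (mod 41).
  a2 = 2*a1 - a0 mod 41
  a2 = 2*23 - 27 mod 41
  a2 = 46 - 27 mod 41
  a2 = 19 mod 41 = 19
Step 2: The trefoil has determinant 3.
  Number of Fox p-colorings (p prime) is p^2 if p = 3, else p.
  Since 41 does not divide 3, only trivial (constant) colorings exist.
  (So the trial a0 = 27, a1 = 23 with a0 != a1 does NOT extend to a valid coloring of the whole trefoil: the other two crossing relations require 3*(a1 - a0) = 0 (mod 41), which fails.)
  Total colorings = 41
Step 3: a2 = 19, total Fox 41-colorings = 41

19


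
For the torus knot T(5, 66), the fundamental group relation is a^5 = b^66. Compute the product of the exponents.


The relation is a^5 = b^66.
Product of exponents = 5 * 66
= 330

330


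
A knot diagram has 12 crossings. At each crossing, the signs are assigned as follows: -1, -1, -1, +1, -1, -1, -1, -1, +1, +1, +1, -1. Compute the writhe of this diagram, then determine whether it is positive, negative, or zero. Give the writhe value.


Step 1: Count positive crossings (+1).
Positive crossings: 4
Step 2: Count negative crossings (-1).
Negative crossings: 8
Step 3: Writhe = (positive) - (negative)
w = 4 - 8 = -4
Step 4: |w| = 4, and w is negative

-4


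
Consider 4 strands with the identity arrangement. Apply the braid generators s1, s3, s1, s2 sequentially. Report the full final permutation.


Starting with identity [1, 2, 3, 4].
Apply generators in sequence:
  After s1: [2, 1, 3, 4]
  After s3: [2, 1, 4, 3]
  After s1: [1, 2, 4, 3]
  After s2: [1, 4, 2, 3]
Final permutation: [1, 4, 2, 3]

[1, 4, 2, 3]


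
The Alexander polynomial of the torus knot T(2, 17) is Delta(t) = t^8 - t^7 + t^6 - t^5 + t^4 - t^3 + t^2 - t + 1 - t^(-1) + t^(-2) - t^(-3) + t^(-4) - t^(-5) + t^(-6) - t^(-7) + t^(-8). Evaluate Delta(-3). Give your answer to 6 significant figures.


Substituting t = -3 into Delta(t) = t^8 - t^7 + t^6 - t^5 + t^4 - t^3 + t^2 - t + 1 - t^(-1) + t^(-2) - t^(-3) + t^(-4) - t^(-5) + t^(-6) - t^(-7) + t^(-8):
Term values: (6561) + (2187) + (729) + (243) + (81) + (27) + (9) + (3) + (1) + (0.333333) + (0.111111) + (0.037037) + (0.0123457) + (0.00411523) + (0.00137174) + (0.000457247) + (0.000152416)
Sum = 9841.499924
Rounded to 6 significant figures: 9841.5

9841.5


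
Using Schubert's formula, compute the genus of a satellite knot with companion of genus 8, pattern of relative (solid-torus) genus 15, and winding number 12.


Schubert: g(satellite) = g_rel(pattern) + |winding| * g(companion),
where g_rel(pattern) is the genus of the pattern relative to the solid torus.
= 15 + 12 * 8
= 15 + 96 = 111

111


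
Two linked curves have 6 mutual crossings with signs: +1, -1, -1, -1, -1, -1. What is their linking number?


Step 1: Count positive crossings: 1
Step 2: Count negative crossings: 5
Step 3: Sum of signs = 1 - 5 = -4
Step 4: Linking number = sum/2 = -4/2 = -2

-2


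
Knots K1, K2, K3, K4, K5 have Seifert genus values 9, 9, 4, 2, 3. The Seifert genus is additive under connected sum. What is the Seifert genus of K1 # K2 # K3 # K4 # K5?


The Seifert genus is additive under connected sum.
Seifert genus(K1 # K2 # K3 # K4 # K5) = (9) + (9) + (4) + (2) + (3)
= 27

27


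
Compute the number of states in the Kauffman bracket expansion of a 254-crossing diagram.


Each crossing contributes 2 choices (A-smoothing or B-smoothing).
Total states = 2^254 = 28948022309329048855892746252171976963317496166410141009864396001978282409984

28948022309329048855892746252171976963317496166410141009864396001978282409984


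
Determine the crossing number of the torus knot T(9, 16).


For a torus knot T(p, q) with gcd(p,q)=1,
the crossing number is min(p*(q-1), q*(p-1)).
p*(q-1) = 9*15 = 135
q*(p-1) = 16*8 = 128
min(135, 128) = 128

128


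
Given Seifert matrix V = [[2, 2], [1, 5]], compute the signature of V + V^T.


Step 1: V + V^T = [[4, 3], [3, 10]]
Step 2: trace = 14, det = 31
Step 3: Discriminant = 14^2 - 4*31 = 72
Step 4: Eigenvalues: 11.2426, 2.75736
Step 5: Signature = (# positive eigenvalues) - (# negative eigenvalues) = 2

2


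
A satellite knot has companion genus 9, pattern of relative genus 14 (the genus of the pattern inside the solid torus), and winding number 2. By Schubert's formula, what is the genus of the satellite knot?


Schubert: g(satellite) = g_rel(pattern) + |winding| * g(companion),
where g_rel(pattern) is the genus of the pattern relative to the solid torus.
= 14 + 2 * 9
= 14 + 18 = 32

32


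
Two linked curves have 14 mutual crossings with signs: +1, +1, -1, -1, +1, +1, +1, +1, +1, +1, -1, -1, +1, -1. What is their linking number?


Step 1: Count positive crossings: 9
Step 2: Count negative crossings: 5
Step 3: Sum of signs = 9 - 5 = 4
Step 4: Linking number = sum/2 = 4/2 = 2

2


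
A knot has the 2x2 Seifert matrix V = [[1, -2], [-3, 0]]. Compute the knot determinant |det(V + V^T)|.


Step 1: Form V + V^T where V = [[1, -2], [-3, 0]]
  V^T = [[1, -3], [-2, 0]]
  V + V^T = [[2, -5], [-5, 0]]
Step 2: det(V + V^T) = 2*0 - (-5)*(-5)
  = 0 - 25 = -25
Step 3: Knot determinant = |det(V + V^T)| = |-25| = 25

25


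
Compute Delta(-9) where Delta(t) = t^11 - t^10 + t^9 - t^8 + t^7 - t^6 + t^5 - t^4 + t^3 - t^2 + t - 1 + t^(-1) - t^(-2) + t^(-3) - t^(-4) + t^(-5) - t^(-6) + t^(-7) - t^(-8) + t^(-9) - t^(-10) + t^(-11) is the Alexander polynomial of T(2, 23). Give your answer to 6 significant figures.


Substituting t = -9 into Delta(t) = t^11 - t^10 + t^9 - t^8 + t^7 - t^6 + t^5 - t^4 + t^3 - t^2 + t - 1 + t^(-1) - t^(-2) + t^(-3) - t^(-4) + t^(-5) - t^(-6) + t^(-7) - t^(-8) + t^(-9) - t^(-10) + t^(-11):
Term values: (-31381059609) + (-3486784401) + (-387420489) + (-43046721) + (-4782969) + (-531441) + (-59049) + (-6561) + (-729) + (-81) + (-9) + (-1) + (-0.111111) + (-0.0123457) + (-0.00137174) + (-0.000152416) + (-1.69351e-05) + (-1.88168e-06) + (-2.09075e-07) + (-2.32306e-08) + (-2.58117e-09) + (-2.86797e-10) + (-3.18664e-11)
Sum = -3.530369206e+10
Rounded to 6 significant figures: -3.53037e+10

-3.53037e+10


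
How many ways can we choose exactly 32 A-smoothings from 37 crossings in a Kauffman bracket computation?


We choose which 32 of 37 crossings get A-smoothings.
C(37, 32) = 37! / (32! * 5!)
= 435897

435897


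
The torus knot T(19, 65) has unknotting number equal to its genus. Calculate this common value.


For a torus knot T(p,q), both the unknotting number and genus equal (p-1)(q-1)/2.
= (19-1)(65-1)/2
= 18*64/2
= 1152/2 = 576

576


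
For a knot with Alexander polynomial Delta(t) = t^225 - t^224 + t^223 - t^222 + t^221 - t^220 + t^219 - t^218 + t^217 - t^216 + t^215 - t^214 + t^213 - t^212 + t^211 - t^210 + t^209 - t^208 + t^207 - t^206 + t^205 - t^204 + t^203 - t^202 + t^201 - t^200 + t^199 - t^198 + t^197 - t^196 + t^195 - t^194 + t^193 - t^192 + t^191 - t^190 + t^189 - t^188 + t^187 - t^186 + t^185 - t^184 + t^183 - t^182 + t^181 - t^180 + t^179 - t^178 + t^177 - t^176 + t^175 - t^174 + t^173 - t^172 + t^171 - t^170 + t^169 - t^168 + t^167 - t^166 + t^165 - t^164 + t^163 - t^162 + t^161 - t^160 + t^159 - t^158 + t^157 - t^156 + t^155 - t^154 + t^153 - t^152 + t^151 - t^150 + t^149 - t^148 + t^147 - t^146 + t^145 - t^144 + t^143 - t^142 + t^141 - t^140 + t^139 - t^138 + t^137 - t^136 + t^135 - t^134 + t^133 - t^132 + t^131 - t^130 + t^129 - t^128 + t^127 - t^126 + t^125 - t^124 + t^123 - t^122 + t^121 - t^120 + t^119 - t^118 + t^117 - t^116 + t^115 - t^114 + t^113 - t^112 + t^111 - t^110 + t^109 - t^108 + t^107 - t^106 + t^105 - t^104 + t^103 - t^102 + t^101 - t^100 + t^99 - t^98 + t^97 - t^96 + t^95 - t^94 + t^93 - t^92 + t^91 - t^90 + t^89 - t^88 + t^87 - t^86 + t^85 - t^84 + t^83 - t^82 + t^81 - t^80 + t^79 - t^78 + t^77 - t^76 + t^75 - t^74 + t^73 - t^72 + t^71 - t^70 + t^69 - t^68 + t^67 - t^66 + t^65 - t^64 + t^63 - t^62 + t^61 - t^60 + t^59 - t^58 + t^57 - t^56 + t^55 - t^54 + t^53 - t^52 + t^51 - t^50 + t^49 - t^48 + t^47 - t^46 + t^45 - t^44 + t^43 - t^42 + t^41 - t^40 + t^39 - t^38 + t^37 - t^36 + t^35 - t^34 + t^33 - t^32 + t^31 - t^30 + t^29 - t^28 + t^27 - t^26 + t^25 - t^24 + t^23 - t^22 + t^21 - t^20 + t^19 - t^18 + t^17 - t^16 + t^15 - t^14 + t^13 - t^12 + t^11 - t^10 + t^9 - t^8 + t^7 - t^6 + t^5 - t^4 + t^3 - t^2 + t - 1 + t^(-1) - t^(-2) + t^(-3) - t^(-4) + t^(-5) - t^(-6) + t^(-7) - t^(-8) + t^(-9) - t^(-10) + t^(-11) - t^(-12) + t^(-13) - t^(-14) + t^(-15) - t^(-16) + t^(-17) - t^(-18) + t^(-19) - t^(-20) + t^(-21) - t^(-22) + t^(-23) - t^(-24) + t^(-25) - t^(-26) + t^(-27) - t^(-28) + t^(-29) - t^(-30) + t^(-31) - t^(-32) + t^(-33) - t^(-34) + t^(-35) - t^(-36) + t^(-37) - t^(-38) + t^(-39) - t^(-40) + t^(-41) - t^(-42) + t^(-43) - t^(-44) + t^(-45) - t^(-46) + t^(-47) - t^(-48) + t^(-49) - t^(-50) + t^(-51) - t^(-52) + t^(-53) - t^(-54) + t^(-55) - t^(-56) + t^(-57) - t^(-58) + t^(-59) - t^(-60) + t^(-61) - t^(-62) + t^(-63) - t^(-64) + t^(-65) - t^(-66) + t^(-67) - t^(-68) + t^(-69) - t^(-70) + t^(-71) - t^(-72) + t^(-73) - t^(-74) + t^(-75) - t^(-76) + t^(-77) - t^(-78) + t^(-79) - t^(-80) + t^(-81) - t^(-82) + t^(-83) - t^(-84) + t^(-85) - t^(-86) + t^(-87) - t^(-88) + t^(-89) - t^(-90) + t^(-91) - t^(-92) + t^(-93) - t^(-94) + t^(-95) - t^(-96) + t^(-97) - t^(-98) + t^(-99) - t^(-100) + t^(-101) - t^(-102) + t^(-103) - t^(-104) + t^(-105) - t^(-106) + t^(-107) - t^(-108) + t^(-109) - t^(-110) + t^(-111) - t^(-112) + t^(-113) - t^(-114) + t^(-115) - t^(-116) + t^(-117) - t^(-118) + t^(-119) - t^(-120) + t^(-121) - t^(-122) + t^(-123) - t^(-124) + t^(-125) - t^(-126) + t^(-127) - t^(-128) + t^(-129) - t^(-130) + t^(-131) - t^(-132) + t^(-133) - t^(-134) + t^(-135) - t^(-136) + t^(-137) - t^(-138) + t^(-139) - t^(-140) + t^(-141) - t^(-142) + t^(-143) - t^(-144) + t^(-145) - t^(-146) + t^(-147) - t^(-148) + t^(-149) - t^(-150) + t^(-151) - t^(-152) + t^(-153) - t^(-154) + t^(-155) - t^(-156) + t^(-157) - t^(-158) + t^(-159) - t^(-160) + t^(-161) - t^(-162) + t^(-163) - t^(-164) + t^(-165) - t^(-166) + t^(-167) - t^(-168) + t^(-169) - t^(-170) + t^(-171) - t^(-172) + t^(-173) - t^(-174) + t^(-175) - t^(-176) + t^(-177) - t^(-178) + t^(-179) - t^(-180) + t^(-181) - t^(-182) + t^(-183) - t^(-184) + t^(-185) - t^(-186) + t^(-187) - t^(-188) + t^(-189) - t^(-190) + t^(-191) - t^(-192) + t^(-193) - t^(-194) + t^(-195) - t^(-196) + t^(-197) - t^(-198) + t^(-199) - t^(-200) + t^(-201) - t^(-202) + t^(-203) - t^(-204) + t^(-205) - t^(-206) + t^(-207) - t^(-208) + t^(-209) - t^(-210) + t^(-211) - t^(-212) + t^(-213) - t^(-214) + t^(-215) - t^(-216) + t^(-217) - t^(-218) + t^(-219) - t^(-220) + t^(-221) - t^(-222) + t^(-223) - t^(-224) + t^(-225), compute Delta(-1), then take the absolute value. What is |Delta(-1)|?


Step 1: The polynomial has 451 terms with alternating signs, exponents from 225 down to -225.
Step 2: Substitute t = -1. The i-th term has coefficient (-1)^i and exponent (m-i),
  so its value is (-1)^i * (-1)^(m-i) = (-1)^m = -1 for every i.
Step 3: All 451 terms equal -1, so Delta(-1) = 451 * (-1) = -451
Step 4: |Delta(-1)| = 451

451
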